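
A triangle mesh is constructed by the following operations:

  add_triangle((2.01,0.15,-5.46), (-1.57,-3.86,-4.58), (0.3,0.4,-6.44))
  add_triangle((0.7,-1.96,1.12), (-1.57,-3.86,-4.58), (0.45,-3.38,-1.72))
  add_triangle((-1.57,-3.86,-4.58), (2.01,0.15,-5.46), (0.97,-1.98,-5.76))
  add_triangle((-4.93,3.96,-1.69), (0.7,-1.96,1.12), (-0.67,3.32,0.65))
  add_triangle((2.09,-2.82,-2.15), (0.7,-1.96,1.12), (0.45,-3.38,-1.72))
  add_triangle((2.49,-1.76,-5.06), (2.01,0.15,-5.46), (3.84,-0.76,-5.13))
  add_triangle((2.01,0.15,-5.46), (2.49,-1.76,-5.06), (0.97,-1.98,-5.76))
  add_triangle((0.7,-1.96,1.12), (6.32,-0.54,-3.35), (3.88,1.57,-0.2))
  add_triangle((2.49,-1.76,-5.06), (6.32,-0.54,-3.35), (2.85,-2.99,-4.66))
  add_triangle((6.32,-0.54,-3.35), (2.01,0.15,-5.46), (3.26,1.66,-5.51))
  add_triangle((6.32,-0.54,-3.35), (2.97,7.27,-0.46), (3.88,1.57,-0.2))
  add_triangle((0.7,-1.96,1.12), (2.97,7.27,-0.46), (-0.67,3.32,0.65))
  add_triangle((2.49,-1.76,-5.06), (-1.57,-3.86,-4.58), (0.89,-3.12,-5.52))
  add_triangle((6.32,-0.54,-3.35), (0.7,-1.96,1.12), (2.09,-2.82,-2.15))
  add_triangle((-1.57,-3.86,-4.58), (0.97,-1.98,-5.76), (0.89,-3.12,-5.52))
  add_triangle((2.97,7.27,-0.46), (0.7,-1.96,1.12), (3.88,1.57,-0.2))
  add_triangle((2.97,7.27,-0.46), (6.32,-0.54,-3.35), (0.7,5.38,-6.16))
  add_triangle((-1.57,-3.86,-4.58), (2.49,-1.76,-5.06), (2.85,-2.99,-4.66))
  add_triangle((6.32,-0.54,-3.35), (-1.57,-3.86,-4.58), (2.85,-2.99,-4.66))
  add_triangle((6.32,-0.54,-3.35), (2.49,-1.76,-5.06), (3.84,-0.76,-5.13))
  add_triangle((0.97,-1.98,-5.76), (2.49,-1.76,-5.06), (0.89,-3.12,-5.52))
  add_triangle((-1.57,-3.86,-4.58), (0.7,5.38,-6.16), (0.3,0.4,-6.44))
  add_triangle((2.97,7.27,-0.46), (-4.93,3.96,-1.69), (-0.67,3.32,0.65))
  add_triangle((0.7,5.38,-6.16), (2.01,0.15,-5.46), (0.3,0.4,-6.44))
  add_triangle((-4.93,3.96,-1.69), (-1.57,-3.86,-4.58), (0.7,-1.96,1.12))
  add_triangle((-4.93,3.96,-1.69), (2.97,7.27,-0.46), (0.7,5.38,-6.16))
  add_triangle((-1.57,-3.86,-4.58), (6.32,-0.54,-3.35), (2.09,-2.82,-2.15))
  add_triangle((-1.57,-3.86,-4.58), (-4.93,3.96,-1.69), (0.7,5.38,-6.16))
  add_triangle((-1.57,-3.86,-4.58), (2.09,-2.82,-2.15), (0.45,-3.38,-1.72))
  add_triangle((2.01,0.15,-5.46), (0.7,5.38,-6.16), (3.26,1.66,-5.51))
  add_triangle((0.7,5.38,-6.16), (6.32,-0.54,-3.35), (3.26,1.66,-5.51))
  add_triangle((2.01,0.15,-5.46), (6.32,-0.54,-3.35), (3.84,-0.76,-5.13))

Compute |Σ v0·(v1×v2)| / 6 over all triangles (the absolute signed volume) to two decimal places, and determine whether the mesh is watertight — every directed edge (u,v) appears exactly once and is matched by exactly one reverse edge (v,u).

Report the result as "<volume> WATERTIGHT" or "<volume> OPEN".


Per-triangle v0·(v1×v2)/6:
  t1: +8.1719
  t2: +1.8387
  t3: +2.1629
  t4: +3.0218
  t5: +2.2220
  t6: +2.8581
  t7: +3.2086
  t8: +6.7026
  t9: +5.6875
  t10: +7.6917
  t11: +12.4821
  t12: +4.0093
  t13: -0.3780
  t14: +6.2345
  t15: +2.6609
  t16: +4.0914
  t17: +52.2625
  t18: +5.4796
  t19: -2.4076
  t20: +3.3419
  t21: +1.9230
  t22: +7.7283
  t23: +10.3577
  t24: +9.5009
  t25: +8.3449
  t26: +43.5585
  t27: +10.6738
  t28: +46.6643
  t29: +3.3658
  t30: +7.9922
  t31: +9.8499
  t32: +3.0480
Σ = +294.3495 → |volume| = 294.35

Directed edges: 96 total, each appears once with its reverse present → watertight.

294.35 WATERTIGHT


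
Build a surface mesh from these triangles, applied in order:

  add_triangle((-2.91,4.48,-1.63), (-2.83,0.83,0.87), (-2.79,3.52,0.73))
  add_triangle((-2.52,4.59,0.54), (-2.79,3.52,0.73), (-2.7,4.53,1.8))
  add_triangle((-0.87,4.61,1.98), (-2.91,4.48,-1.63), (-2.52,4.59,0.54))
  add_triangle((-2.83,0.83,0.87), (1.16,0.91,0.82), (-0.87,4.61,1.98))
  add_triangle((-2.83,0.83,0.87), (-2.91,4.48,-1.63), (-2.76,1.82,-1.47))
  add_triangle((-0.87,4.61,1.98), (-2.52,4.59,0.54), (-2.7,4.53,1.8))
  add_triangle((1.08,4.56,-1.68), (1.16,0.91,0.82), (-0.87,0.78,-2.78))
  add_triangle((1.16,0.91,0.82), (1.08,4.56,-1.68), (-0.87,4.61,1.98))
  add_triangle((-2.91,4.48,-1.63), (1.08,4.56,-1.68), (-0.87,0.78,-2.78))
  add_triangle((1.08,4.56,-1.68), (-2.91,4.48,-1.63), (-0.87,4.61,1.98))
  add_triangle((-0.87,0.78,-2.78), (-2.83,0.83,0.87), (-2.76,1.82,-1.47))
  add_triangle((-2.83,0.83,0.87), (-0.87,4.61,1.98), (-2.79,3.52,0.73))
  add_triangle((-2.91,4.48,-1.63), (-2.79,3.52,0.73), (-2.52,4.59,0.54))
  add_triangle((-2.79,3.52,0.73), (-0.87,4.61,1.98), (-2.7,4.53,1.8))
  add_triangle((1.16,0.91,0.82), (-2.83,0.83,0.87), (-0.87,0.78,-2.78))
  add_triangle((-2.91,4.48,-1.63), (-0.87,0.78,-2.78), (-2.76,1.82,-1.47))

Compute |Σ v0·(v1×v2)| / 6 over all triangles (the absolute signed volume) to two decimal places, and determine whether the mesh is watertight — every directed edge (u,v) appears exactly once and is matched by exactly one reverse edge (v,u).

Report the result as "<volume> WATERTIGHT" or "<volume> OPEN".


Per-triangle v0·(v1×v2)/6:
  t1: +2.9987
  t2: +0.7797
  t3: +2.2455
  t4: +1.4069
  t5: +2.7625
  t6: +1.8442
  t7: +0.8632
  t8: +4.3629
  t9: +7.5392
  t10: +11.0709
  t11: +0.8786
  t12: +2.4446
  t13: +1.5238
  t14: -0.8705
  t15: -2.0883
  t16: +2.7216
Σ = +40.4834 → |volume| = 40.48

Directed edges: 48 total, each appears once with its reverse present → watertight.

40.48 WATERTIGHT


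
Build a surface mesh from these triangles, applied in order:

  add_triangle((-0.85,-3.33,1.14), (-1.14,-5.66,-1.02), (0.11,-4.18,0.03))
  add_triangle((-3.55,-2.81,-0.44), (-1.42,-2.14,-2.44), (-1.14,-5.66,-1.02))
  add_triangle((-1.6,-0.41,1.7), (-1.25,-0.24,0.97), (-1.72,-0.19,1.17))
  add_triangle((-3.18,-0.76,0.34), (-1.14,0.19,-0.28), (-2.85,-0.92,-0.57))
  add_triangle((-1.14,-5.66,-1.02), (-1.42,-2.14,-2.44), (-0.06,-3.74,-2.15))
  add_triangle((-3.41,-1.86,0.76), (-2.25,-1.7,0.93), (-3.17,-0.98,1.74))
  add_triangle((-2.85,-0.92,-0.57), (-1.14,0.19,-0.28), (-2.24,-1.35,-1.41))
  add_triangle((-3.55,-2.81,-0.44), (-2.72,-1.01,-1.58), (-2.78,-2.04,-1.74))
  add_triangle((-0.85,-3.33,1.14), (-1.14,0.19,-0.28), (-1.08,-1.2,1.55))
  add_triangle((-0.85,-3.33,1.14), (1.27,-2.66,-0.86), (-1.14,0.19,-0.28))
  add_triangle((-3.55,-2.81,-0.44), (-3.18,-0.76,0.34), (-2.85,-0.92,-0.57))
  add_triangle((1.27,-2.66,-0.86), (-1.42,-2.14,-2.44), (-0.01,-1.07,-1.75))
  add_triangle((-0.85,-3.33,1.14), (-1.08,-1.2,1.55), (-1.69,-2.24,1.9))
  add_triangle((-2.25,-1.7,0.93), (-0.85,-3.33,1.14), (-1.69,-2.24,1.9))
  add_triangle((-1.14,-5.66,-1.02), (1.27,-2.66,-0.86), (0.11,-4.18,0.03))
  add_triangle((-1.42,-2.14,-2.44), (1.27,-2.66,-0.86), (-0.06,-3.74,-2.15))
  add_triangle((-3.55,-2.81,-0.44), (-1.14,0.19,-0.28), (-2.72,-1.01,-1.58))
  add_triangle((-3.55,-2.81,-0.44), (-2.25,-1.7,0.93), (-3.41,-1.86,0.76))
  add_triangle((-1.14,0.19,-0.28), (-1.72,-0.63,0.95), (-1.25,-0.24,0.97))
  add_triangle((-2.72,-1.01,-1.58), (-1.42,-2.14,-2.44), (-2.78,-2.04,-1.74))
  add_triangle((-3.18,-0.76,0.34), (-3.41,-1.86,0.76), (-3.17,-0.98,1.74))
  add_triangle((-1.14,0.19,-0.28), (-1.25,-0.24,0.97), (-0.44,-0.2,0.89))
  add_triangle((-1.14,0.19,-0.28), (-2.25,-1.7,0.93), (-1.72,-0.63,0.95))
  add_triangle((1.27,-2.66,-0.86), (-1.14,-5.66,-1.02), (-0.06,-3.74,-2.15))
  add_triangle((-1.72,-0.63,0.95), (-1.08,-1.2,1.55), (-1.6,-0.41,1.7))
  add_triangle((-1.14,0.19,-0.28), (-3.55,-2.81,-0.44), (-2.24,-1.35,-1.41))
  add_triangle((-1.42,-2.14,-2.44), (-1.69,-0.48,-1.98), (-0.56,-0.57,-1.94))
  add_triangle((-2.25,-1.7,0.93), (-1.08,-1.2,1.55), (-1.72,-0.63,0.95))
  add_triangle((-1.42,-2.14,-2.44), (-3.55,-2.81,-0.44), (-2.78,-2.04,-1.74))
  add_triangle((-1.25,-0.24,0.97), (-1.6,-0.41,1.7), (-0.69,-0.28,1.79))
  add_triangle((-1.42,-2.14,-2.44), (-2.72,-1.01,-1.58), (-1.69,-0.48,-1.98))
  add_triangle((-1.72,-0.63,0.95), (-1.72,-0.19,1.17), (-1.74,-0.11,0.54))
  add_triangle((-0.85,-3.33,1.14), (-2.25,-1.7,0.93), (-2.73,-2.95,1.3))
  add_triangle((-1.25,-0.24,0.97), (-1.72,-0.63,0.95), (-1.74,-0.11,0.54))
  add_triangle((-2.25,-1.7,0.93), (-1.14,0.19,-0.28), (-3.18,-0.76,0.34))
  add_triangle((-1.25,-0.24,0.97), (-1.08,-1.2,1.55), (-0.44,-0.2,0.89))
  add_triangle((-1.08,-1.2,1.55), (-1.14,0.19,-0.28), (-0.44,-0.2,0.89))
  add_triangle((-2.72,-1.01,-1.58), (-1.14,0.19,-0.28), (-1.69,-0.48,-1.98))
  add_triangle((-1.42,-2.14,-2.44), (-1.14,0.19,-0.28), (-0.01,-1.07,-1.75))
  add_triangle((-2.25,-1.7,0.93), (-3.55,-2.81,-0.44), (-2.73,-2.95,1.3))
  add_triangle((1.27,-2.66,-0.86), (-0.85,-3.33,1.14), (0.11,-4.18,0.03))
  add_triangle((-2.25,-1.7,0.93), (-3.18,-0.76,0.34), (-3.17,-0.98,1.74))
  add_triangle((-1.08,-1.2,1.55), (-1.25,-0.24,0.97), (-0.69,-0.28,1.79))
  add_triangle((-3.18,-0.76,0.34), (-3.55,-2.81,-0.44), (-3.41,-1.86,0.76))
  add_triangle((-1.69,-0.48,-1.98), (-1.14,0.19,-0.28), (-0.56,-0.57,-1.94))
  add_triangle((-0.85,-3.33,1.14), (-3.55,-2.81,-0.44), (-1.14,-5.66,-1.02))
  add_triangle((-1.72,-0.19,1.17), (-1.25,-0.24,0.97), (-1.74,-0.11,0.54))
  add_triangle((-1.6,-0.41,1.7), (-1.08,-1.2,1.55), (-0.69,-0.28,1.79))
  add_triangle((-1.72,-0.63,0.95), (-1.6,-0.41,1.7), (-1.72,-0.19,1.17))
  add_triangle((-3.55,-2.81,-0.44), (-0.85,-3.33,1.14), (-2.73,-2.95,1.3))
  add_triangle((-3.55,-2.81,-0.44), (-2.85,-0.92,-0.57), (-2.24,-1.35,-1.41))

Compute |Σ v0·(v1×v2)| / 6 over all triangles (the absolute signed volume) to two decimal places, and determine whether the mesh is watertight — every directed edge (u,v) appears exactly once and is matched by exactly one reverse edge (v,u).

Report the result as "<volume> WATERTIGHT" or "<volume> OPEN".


Per-triangle v0·(v1×v2)/6:
  t1: +1.6950
  t2: +5.8448
  t3: -0.0099
  t4: +0.2653
  t5: +2.7206
  t6: +0.4601
  t7: +0.2705
  t8: +0.8257
  t9: -0.8437
  t10: -1.4005
  t11: +0.8056
  t12: +1.1162
  t13: +0.2204
  t14: +0.9261
  t15: +1.6761
  t16: +0.4119
  t17: +0.7095
  t18: +0.5436
  t19: +0.1055
  t20: +0.6464
  t21: +0.7294
  t22: +0.0187
  t23: +0.2829
  t24: +2.2653
  t25: +0.2364
  t26: -0.6971
  t27: +0.5382
  t28: +0.3115
  t29: +1.0538
  t30: +0.0128
  t31: +0.8379
  t32: +0.0864
  t33: +0.0895
  t34: -0.0686
  t35: -0.0786
  t36: +0.0963
  t37: -0.1674
  t38: +0.3031
  t39: +0.3633
  t40: +0.6429
  t41: +0.3588
  t42: -0.7818
  t43: -0.2376
  t44: +0.8650
  t45: +0.0636
  t46: +4.8871
  t47: -0.0160
  t48: +0.2491
  t49: +0.0919
  t50: +1.9944
  t51: +0.8408
Σ = +32.1611 → |volume| = 32.16

Directed edges: 153 total; 9 unmatched, e.g. (1.27,-2.66,-0.86)→(-1.14,0.19,-0.28) → open.

32.16 OPEN


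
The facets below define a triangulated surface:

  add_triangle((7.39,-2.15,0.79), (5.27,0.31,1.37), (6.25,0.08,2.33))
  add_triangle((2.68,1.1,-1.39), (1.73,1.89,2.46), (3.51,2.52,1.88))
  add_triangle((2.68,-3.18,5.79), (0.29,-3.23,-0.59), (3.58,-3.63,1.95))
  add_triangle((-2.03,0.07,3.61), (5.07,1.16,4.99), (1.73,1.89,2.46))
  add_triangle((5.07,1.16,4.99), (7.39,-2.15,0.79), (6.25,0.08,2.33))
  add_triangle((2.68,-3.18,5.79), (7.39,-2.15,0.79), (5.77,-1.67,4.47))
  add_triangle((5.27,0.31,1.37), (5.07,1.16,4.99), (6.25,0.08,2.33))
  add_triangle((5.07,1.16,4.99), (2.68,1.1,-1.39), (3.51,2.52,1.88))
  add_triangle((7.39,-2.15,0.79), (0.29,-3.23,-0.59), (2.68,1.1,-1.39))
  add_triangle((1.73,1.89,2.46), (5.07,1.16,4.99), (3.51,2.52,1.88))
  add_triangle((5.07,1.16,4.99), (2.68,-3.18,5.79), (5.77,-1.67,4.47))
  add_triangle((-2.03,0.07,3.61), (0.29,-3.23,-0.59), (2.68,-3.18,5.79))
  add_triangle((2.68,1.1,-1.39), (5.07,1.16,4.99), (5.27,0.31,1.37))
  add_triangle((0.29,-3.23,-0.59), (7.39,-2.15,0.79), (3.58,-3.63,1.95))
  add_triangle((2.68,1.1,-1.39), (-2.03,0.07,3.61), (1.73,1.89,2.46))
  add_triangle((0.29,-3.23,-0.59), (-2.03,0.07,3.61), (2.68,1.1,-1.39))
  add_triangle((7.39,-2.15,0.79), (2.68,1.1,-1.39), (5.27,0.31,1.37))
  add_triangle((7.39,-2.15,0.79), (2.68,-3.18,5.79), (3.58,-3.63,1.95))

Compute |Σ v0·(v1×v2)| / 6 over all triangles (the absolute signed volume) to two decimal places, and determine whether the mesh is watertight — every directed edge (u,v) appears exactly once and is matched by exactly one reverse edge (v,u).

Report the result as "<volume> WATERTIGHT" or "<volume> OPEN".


Per-triangle v0·(v1×v2)/6:
  t1: +1.8868
  t2: +0.3317
  t3: +7.7921
  t4: +6.7385
  t5: +5.0064
  t6: +11.4503
  t7: +1.4615
  t8: +5.1957
  t9: +7.9331
  t10: +3.0868
  t11: +11.8398
  t12: +11.5776
  t13: +4.6188
  t14: +8.0521
  t15: +0.0067
  t16: -3.6479
  t17: +5.6735
  t18: +12.9123
Σ = +101.9158 → |volume| = 101.92

Directed edges: 54 total; 6 unmatched, e.g. (-2.03,0.07,3.61)→(5.07,1.16,4.99) → open.

101.92 OPEN


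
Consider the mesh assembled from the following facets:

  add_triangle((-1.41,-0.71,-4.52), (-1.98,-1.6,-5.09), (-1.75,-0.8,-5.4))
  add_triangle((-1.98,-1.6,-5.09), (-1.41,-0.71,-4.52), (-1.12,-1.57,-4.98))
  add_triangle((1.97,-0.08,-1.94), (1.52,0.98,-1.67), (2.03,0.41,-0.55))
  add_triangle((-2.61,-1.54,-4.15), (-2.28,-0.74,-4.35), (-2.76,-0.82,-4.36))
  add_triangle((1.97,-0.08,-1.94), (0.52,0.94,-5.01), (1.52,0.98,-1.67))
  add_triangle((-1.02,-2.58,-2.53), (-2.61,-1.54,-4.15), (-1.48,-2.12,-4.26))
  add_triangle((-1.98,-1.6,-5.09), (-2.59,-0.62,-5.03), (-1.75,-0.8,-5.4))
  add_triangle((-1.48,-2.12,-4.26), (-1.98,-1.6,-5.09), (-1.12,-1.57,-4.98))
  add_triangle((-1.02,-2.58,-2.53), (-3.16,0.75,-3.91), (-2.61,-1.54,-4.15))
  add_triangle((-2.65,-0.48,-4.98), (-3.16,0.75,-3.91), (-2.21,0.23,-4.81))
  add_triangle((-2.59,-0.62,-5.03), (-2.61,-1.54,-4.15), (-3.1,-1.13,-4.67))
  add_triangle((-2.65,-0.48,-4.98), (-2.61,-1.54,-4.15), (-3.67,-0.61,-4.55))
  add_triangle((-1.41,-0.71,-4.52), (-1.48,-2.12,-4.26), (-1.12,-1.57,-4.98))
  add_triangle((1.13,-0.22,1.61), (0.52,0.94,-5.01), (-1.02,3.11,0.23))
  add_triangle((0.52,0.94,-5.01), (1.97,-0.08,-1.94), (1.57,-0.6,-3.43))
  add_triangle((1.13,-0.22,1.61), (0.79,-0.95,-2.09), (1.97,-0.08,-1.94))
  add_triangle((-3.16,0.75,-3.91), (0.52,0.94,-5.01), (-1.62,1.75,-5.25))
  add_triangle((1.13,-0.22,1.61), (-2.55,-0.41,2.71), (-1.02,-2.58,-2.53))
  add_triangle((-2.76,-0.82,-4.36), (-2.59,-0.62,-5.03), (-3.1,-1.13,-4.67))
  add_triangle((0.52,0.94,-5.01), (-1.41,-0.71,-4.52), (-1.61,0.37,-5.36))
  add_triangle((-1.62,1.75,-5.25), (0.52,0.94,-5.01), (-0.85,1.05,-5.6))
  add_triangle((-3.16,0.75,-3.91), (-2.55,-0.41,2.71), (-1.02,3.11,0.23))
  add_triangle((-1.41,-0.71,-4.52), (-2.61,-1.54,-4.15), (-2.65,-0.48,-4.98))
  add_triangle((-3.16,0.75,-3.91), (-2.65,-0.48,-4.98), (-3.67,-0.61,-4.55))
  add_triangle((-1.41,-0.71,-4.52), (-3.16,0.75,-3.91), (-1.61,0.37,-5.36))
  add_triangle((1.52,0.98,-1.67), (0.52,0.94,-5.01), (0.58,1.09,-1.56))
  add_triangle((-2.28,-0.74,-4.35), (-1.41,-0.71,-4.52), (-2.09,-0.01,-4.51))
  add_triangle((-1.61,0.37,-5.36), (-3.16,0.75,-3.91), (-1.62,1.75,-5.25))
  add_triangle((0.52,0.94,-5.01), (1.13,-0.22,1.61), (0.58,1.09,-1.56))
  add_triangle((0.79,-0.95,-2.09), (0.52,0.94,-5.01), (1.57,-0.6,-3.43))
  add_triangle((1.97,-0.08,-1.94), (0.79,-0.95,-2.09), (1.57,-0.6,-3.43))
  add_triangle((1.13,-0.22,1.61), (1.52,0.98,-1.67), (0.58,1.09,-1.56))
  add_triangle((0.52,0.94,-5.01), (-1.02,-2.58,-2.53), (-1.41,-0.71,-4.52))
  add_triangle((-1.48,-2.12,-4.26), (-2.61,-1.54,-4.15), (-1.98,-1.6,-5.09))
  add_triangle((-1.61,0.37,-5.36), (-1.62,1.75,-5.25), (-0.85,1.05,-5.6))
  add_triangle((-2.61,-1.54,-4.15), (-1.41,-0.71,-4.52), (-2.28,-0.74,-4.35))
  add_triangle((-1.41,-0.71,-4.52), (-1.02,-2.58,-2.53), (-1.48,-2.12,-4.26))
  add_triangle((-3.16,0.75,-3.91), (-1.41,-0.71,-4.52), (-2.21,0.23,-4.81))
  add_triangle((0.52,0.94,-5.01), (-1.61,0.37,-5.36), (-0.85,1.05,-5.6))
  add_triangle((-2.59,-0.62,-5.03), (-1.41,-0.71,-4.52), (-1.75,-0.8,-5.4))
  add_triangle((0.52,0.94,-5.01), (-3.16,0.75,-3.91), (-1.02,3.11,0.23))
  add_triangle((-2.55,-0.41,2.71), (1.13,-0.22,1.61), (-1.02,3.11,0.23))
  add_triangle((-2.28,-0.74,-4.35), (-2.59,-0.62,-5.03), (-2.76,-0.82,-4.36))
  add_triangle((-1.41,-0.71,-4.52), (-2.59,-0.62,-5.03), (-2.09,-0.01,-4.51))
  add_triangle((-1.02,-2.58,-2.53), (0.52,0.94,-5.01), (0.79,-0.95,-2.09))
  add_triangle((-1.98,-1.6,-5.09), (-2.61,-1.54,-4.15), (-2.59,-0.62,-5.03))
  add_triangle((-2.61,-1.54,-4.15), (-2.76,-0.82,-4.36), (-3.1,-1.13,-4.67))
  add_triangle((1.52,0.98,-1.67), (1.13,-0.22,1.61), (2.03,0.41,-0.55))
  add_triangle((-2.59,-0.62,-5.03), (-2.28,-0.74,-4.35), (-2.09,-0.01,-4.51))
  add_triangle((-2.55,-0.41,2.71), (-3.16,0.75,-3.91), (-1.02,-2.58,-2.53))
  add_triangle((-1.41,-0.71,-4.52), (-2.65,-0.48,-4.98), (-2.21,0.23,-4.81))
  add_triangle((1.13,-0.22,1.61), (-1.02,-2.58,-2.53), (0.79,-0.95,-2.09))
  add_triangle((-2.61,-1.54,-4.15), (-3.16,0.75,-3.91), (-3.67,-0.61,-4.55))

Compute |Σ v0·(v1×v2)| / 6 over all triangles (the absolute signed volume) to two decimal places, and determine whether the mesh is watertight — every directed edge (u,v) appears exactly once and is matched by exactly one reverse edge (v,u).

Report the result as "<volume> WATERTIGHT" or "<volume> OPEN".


Per-triangle v0·(v1×v2)/6:
  t1: +0.0537
  t2: +0.4941
  t3: +0.5236
  t4: -0.2624
  t5: +1.4838
  t6: +1.1482
  t7: +0.7680
  t8: +0.5407
  t9: -0.0738
  t10: +0.9483
  t11: +0.3797
  t12: +1.1245
  t13: -0.5635
  t14: +3.4834
  t15: +1.3864
  t16: +0.8956
  t17: -2.2480
  t18: +3.5032
  t19: +0.0746
  t20: +1.8209
  t21: +0.9155
  t22: +9.6568
  t23: +1.0331
  t24: +1.3216
  t25: +1.8352
  t26: +0.6638
  t27: -0.5148
  t28: +2.4428
  t29: -0.8349
  t30: +0.7654
  t31: +0.3368
  t32: +0.2955
  t33: +3.1244
  t34: +0.6950
  t35: +1.0570
  t36: -0.5614
  t37: -0.0038
  t38: -0.7114
  t39: +0.7584
  t40: -0.0287
  t41: +9.3748
  t42: +3.7654
  t43: -0.0785
  t44: +0.4496
  t45: +2.8991
  t46: +0.9383
  t47: -0.0825
  t48: +0.2455
  t49: -0.0213
  t50: +9.3954
  t51: +0.6525
  t52: +1.5213
  t53: -0.7078
Σ = +66.0795 → |volume| = 66.08

Directed edges: 159 total; 3 unmatched, e.g. (2.03,0.41,-0.55)→(1.97,-0.08,-1.94) → open.

66.08 OPEN


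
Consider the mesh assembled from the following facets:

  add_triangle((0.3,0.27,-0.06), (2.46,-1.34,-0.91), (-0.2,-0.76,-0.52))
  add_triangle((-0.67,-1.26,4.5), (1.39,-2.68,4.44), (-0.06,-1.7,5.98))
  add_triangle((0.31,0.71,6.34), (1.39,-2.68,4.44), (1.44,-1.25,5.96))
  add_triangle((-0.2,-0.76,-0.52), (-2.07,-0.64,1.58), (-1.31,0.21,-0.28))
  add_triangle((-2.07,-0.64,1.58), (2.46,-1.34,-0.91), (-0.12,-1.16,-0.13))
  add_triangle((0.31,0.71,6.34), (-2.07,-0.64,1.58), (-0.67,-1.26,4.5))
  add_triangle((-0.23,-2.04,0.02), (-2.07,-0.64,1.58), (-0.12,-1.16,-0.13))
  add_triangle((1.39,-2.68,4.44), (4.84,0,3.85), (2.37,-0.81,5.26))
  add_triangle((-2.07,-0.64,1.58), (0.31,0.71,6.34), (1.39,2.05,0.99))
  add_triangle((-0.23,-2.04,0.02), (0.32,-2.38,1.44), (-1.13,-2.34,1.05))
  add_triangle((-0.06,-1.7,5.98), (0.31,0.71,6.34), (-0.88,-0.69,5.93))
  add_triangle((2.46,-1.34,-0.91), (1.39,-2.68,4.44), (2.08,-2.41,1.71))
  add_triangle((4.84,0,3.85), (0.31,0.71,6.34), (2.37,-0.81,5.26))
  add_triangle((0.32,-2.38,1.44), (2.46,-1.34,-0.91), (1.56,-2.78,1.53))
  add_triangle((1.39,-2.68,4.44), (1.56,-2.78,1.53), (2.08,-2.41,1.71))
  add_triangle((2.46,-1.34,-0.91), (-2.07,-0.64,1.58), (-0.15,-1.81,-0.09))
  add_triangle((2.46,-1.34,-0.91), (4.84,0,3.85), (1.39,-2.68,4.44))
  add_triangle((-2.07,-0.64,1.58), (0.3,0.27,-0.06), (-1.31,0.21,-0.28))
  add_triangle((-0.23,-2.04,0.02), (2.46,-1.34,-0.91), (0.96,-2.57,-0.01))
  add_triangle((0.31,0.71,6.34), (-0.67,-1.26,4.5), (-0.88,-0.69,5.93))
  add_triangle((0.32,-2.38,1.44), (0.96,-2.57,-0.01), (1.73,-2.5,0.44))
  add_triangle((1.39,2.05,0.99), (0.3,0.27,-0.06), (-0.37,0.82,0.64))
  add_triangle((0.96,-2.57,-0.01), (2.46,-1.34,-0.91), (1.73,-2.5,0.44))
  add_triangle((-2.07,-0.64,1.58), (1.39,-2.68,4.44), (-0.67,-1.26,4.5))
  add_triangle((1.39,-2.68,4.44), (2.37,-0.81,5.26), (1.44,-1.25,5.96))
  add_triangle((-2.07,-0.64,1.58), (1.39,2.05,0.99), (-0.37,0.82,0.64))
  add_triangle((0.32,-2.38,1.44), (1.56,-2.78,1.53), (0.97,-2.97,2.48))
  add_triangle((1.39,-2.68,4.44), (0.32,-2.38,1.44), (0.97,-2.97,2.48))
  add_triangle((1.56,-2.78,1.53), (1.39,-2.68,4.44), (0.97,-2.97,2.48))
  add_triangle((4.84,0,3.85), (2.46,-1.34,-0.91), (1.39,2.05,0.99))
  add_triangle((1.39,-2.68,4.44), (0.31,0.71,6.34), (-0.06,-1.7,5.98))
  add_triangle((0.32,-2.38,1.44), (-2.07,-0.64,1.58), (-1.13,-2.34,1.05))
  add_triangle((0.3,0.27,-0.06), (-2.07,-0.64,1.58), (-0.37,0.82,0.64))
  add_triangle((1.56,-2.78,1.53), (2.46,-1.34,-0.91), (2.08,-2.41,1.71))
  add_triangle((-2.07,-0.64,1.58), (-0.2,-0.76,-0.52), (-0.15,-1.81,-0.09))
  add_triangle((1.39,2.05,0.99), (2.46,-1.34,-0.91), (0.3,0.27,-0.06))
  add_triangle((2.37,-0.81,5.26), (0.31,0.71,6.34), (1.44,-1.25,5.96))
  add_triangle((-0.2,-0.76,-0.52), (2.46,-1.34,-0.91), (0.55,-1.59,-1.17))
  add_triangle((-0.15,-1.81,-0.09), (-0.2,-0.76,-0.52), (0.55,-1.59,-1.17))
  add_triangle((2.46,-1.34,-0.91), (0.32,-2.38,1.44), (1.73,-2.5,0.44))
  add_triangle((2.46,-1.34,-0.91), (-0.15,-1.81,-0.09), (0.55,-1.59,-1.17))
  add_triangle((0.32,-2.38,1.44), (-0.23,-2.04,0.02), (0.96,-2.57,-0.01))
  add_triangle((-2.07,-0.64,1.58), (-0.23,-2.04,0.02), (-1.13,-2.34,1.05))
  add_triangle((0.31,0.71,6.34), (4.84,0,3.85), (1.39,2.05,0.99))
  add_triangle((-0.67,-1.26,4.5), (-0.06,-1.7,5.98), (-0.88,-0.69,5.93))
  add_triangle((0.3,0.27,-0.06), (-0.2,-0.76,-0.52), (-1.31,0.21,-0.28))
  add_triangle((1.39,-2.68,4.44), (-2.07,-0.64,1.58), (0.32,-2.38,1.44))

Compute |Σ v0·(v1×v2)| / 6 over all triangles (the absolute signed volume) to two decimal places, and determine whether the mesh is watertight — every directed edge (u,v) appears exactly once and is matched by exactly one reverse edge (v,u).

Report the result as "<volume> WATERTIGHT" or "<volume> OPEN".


Per-triangle v0·(v1×v2)/6:
  t1: +0.0874
  t2: +0.8554
  t3: +1.4797
  t4: +0.4510
  t5: -0.5355
  t6: +3.2340
  t7: +0.0903
  t8: +5.1172
  t9: +3.2417
  t10: +0.6227
  t11: +2.4253
  t12: +0.6391
  t13: +5.9143
  t14: +0.6722
  t15: +1.0199
  t16: +0.7370
  t17: +9.8019
  t18: +0.1141
  t19: +0.3610
  t20: -0.9072
  t21: +0.6038
  t22: +0.0505
  t23: +0.6860
  t24: +2.2811
  t25: +2.0017
  t26: +0.4613
  t27: +0.3558
  t28: +0.3590
  t29: +0.9124
  t30: +4.8658
  t31: +4.1200
  t32: +0.9963
  t33: -0.0326
  t34: +0.8590
  t35: +0.3600
  t36: +0.2086
  t37: +2.5828
  t38: -0.0301
  t39: +0.1443
  t40: +0.0186
  t41: +0.6727
  t42: +0.6090
  t43: +0.2342
  t44: +10.1427
  t45: +0.6044
  t46: +0.0546
  t47: +2.8976
Σ = +72.4409 → |volume| = 72.44

Directed edges: 141 total; 3 unmatched, e.g. (2.46,-1.34,-0.91)→(-0.12,-1.16,-0.13) → open.

72.44 OPEN


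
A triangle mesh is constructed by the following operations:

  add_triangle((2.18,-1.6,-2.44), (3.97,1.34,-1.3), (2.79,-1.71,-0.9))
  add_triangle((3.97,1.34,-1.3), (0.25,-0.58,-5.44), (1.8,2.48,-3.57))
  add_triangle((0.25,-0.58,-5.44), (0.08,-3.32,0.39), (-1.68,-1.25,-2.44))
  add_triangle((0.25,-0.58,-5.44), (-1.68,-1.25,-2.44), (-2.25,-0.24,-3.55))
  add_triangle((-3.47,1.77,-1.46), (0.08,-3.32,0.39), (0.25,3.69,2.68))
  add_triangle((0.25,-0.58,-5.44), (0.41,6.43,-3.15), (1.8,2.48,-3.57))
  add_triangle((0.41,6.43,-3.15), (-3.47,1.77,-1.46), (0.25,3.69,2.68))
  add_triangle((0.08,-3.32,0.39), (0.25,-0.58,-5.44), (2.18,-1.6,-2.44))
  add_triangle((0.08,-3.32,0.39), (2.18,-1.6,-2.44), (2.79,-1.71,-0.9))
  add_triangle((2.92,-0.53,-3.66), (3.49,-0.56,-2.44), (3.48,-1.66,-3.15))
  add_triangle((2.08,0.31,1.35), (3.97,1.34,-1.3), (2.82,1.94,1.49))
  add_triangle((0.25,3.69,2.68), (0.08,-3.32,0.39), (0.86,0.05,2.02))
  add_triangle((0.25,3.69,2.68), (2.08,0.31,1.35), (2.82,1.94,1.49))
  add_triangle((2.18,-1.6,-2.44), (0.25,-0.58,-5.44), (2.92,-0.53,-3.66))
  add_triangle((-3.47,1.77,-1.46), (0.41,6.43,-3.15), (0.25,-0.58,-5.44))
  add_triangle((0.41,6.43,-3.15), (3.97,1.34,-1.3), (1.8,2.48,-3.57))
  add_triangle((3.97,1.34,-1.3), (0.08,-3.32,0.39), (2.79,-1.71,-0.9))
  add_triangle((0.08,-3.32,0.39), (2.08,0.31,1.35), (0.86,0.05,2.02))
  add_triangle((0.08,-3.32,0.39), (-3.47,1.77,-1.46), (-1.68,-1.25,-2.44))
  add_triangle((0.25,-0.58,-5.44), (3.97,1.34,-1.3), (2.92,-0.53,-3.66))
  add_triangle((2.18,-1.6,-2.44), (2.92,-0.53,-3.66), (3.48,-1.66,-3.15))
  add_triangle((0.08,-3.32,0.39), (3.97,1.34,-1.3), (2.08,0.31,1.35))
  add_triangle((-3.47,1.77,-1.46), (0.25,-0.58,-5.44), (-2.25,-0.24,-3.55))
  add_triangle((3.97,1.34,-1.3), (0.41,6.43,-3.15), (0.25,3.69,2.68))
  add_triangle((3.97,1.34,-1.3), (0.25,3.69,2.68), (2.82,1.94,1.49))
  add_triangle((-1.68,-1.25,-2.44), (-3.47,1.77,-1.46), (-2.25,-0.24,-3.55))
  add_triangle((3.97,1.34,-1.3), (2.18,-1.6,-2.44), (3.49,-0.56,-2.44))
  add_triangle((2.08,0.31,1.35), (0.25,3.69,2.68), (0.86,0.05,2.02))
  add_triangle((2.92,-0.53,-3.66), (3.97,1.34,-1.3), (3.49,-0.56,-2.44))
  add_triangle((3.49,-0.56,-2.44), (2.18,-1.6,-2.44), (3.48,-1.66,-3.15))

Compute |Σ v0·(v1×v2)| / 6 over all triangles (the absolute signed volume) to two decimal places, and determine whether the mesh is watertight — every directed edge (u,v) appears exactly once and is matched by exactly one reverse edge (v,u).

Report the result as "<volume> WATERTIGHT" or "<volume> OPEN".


Per-triangle v0·(v1×v2)/6:
  t1: +3.0496
  t2: +7.9486
  t3: +5.5500
  t4: +2.3907
  t5: +5.6698
  t6: +9.3475
  t7: +17.2218
  t8: +6.1836
  t9: +2.6927
  t10: +1.0115
  t11: +1.9541
  t12: +1.1038
  t13: +1.7573
  t14: +3.0808
  t15: +22.1609
  t16: +8.6717
  t17: +0.7001
  t18: +1.6793
  t19: +3.7211
  t20: +4.1846
  t21: +0.5639
  t22: +4.3901
  t23: +3.7690
  t24: +18.6922
  t25: +3.9520
  t26: +1.7812
  t27: +0.0198
  t28: +1.9193
  t29: +1.8085
  t30: -0.0655
Σ = +146.9102 → |volume| = 146.91

Directed edges: 90 total, each appears once with its reverse present → watertight.

146.91 WATERTIGHT


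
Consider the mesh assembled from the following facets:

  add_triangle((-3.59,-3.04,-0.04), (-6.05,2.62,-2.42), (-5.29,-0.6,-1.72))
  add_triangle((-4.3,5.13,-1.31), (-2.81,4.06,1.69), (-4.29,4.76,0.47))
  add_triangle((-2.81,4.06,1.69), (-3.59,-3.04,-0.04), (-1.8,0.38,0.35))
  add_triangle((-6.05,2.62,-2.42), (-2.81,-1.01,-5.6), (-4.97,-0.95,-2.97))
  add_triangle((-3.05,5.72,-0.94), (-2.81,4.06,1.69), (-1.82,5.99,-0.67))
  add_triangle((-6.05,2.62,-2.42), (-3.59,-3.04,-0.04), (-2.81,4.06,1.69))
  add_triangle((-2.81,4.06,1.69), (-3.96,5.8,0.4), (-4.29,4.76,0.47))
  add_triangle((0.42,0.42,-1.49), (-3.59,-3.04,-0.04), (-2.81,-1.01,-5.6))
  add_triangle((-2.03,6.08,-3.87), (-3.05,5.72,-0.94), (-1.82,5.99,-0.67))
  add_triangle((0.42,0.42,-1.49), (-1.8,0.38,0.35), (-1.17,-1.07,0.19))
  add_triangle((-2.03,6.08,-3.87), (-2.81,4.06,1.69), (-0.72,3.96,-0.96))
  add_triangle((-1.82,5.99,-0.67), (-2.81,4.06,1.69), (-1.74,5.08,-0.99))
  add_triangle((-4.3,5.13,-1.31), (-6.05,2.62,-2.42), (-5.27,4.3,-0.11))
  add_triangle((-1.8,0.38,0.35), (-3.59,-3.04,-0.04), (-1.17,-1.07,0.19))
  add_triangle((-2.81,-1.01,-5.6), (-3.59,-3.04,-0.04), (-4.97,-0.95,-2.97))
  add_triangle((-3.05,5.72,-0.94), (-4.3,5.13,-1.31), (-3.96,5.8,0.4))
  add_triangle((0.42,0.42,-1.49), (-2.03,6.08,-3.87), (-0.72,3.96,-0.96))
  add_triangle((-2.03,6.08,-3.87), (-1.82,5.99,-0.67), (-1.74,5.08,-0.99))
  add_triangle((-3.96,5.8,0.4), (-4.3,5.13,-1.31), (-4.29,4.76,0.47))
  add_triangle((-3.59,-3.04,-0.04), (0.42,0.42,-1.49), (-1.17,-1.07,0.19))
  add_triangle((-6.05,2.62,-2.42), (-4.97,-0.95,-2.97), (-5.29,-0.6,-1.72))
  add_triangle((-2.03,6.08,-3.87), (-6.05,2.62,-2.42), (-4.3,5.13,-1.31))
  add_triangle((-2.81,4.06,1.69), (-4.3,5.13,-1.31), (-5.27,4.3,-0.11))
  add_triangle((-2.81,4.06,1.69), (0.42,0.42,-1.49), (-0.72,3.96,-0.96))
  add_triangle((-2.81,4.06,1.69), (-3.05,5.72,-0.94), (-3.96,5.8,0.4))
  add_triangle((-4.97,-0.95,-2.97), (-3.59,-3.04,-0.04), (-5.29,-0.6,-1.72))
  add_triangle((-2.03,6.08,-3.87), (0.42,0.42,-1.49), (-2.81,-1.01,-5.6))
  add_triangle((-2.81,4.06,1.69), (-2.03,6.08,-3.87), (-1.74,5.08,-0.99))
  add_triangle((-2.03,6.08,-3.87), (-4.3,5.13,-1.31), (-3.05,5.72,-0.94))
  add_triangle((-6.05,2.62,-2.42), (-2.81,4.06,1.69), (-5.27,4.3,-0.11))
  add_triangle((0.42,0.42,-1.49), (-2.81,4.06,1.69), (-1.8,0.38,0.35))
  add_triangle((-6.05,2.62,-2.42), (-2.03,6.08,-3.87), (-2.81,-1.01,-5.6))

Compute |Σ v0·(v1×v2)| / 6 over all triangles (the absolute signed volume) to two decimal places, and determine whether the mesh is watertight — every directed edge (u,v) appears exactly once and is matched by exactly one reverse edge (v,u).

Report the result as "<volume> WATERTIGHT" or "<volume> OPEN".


Per-triangle v0·(v1×v2)/6:
  t1: +2.2346
  t2: -1.5545
  t3: -0.5354
  t4: +11.7966
  t5: +3.2809
  t6: +17.0392
  t7: +1.4124
  t8: +1.0104
  t9: +4.1236
  t10: -0.5622
  t11: +4.9082
  t12: -1.0844
  t13: +5.7494
  t14: +0.2489
  t15: +8.4691
  t16: +2.4044
  t17: +1.6320
  t18: -0.5488
  t19: +1.7820
  t20: +0.0631
  t21: +4.1012
  t22: +12.2265
  t23: +4.3845
  t24: -1.0221
  t25: +1.1169
  t26: +3.5270
  t27: +7.4434
  t28: -3.1165
  t29: +4.8216
  t30: -0.0025
  t31: -1.6392
  t32: +30.3398
Σ = +124.0501 → |volume| = 124.05

Directed edges: 96 total, each appears once with its reverse present → watertight.

124.05 WATERTIGHT


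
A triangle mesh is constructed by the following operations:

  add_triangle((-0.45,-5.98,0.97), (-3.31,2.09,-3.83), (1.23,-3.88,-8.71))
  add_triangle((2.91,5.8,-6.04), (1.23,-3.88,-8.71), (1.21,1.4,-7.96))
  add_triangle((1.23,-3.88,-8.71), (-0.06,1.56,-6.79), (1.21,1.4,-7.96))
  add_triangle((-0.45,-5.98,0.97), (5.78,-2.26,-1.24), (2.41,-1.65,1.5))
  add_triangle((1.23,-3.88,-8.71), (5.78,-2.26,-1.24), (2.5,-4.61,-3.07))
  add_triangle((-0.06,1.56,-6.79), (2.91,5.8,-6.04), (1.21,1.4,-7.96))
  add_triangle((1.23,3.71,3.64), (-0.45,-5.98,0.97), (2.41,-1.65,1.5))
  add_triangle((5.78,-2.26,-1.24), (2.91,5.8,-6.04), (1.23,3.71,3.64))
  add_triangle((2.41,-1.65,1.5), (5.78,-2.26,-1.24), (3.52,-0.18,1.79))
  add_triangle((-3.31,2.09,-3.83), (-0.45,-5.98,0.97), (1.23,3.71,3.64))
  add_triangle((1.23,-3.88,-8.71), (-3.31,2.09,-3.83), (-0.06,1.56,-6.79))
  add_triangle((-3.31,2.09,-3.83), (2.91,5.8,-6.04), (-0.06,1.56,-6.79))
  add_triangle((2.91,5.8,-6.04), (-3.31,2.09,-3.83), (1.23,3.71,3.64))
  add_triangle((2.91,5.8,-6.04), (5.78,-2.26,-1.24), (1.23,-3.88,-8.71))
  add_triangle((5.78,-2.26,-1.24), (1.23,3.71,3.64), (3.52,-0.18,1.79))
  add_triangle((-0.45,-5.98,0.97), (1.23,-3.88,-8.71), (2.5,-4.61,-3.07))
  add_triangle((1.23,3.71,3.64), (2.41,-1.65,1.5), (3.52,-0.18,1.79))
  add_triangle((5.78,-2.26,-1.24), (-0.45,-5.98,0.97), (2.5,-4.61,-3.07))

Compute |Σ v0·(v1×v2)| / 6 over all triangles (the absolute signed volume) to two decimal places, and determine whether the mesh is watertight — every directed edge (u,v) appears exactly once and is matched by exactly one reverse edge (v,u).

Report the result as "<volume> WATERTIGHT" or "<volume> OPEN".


Per-triangle v0·(v1×v2)/6:
  t1: +37.5697
  t2: +13.7103
  t3: +7.8870
  t4: +11.3660
  t5: +21.2592
  t6: +7.8311
  t7: +9.5457
  t8: +47.9560
  t9: +4.0597
  t10: +11.3502
  t11: +20.0146
  t12: +20.4167
  t13: +32.6239
  t14: +74.1825
  t15: +5.7764
  t16: +20.7085
  t17: +3.3076
  t18: +18.0817
Σ = +367.6467 → |volume| = 367.65

Directed edges: 54 total, each appears once with its reverse present → watertight.

367.65 WATERTIGHT


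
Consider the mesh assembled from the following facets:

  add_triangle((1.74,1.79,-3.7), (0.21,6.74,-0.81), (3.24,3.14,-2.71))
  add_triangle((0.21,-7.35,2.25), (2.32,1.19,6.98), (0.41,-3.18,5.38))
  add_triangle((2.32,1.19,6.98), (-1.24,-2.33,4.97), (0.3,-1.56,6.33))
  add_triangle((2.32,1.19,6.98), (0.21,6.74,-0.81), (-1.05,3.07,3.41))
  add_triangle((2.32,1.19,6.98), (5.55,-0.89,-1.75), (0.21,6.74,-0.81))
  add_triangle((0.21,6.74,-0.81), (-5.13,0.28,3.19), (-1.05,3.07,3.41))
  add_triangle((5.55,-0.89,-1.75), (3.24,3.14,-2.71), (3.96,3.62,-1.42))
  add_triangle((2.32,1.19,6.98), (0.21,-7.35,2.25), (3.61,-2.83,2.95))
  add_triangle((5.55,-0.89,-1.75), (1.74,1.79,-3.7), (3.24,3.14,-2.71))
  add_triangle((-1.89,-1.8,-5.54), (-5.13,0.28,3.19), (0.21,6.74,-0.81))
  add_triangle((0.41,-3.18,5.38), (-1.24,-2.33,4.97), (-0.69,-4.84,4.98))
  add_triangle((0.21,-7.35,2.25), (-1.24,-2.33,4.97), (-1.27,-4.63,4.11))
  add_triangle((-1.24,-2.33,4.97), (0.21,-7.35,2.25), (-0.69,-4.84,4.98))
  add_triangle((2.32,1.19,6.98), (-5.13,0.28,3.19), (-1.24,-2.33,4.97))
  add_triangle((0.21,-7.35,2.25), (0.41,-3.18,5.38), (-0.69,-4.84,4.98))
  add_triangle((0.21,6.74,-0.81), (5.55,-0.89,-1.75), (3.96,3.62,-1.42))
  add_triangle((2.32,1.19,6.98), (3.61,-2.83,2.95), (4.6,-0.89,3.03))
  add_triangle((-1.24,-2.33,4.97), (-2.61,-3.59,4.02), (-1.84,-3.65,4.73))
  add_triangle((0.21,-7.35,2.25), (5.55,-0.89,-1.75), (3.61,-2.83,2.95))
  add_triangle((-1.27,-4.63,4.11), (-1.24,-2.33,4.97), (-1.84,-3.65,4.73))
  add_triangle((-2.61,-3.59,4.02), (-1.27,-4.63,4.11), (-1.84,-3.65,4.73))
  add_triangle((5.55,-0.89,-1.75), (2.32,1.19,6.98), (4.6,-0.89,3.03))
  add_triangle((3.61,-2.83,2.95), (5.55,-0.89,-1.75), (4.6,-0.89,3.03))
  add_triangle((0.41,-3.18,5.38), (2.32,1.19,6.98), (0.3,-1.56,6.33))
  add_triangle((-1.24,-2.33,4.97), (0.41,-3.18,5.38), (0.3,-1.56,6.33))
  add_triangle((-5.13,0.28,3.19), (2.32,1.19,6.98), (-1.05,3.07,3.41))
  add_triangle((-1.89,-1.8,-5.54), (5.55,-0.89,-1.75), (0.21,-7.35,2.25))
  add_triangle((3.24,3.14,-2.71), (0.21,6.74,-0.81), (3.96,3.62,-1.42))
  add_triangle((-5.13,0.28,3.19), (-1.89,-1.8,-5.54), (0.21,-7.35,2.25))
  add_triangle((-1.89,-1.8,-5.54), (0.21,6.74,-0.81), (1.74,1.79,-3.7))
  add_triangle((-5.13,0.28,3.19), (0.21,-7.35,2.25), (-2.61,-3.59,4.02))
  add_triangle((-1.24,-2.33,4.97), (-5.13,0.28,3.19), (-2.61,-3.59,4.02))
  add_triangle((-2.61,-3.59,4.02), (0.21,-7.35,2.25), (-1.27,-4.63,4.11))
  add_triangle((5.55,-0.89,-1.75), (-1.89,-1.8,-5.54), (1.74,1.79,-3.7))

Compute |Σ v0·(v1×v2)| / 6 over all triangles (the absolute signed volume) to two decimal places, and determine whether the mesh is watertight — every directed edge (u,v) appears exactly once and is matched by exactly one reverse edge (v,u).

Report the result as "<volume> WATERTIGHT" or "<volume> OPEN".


Per-triangle v0·(v1×v2)/6:
  t1: +7.8873
  t2: +9.8356
  t3: +2.2110
  t4: +18.8580
  t5: +49.3924
  t6: +17.6653
  t7: +6.0652
  t8: +25.7422
  t9: +7.4363
  t10: +39.8694
  t11: +3.3354
  t12: +3.0025
  t13: +1.2802
  t14: +21.9934
  t15: +5.8388
  t16: -1.8538
  t17: +9.6281
  t18: +0.9747
  t19: +22.8449
  t20: +1.1874
  t21: +1.3293
  t22: +7.5604
  t23: +8.7534
  t24: +4.3670
  t25: +3.0671
  t26: +18.5918
  t27: +46.0315
  t28: +6.6044
  t29: +46.0083
  t30: +18.0699
  t31: +7.4429
  t32: +8.4859
  t33: +3.9297
  t34: +17.8738
Σ = +451.3097 → |volume| = 451.31

Directed edges: 102 total, each appears once with its reverse present → watertight.

451.31 WATERTIGHT


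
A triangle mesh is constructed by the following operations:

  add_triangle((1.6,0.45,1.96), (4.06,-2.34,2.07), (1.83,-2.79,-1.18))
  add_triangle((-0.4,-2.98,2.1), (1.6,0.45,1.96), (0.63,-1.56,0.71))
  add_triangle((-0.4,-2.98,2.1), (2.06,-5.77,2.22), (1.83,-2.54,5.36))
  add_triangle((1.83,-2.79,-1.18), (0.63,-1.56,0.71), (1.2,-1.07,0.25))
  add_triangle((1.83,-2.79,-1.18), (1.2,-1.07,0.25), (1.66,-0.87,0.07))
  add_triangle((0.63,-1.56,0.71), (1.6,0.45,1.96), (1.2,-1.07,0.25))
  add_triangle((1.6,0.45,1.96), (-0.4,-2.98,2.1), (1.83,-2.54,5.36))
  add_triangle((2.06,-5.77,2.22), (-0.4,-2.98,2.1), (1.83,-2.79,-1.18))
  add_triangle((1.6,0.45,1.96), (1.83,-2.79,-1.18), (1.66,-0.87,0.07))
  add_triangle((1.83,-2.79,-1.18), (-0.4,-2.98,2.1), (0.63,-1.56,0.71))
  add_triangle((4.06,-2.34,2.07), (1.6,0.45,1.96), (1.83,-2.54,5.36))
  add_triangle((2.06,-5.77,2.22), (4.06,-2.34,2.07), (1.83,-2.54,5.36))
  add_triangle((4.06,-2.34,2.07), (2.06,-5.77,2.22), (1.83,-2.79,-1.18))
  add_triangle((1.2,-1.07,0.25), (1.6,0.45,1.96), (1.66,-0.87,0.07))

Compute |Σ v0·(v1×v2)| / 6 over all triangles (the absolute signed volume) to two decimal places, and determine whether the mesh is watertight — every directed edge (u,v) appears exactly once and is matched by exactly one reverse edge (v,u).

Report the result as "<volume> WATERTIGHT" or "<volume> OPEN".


32.34 WATERTIGHT

Per-triangle v0·(v1×v2)/6:
  t1: +0.6184
  t2: -1.2470
  t3: +7.0165
  t4: -0.4458
  t5: -0.2544
  t6: -0.5420
  t7: -0.2747
  t8: +2.4078
  t9: +0.5105
  t10: -0.8853
  t11: +5.2604
  t12: +12.5523
  t13: +7.9259
  t14: -0.3020
Σ = +32.3405 → |volume| = 32.34

Directed edges: 42 total, each appears once with its reverse present → watertight.


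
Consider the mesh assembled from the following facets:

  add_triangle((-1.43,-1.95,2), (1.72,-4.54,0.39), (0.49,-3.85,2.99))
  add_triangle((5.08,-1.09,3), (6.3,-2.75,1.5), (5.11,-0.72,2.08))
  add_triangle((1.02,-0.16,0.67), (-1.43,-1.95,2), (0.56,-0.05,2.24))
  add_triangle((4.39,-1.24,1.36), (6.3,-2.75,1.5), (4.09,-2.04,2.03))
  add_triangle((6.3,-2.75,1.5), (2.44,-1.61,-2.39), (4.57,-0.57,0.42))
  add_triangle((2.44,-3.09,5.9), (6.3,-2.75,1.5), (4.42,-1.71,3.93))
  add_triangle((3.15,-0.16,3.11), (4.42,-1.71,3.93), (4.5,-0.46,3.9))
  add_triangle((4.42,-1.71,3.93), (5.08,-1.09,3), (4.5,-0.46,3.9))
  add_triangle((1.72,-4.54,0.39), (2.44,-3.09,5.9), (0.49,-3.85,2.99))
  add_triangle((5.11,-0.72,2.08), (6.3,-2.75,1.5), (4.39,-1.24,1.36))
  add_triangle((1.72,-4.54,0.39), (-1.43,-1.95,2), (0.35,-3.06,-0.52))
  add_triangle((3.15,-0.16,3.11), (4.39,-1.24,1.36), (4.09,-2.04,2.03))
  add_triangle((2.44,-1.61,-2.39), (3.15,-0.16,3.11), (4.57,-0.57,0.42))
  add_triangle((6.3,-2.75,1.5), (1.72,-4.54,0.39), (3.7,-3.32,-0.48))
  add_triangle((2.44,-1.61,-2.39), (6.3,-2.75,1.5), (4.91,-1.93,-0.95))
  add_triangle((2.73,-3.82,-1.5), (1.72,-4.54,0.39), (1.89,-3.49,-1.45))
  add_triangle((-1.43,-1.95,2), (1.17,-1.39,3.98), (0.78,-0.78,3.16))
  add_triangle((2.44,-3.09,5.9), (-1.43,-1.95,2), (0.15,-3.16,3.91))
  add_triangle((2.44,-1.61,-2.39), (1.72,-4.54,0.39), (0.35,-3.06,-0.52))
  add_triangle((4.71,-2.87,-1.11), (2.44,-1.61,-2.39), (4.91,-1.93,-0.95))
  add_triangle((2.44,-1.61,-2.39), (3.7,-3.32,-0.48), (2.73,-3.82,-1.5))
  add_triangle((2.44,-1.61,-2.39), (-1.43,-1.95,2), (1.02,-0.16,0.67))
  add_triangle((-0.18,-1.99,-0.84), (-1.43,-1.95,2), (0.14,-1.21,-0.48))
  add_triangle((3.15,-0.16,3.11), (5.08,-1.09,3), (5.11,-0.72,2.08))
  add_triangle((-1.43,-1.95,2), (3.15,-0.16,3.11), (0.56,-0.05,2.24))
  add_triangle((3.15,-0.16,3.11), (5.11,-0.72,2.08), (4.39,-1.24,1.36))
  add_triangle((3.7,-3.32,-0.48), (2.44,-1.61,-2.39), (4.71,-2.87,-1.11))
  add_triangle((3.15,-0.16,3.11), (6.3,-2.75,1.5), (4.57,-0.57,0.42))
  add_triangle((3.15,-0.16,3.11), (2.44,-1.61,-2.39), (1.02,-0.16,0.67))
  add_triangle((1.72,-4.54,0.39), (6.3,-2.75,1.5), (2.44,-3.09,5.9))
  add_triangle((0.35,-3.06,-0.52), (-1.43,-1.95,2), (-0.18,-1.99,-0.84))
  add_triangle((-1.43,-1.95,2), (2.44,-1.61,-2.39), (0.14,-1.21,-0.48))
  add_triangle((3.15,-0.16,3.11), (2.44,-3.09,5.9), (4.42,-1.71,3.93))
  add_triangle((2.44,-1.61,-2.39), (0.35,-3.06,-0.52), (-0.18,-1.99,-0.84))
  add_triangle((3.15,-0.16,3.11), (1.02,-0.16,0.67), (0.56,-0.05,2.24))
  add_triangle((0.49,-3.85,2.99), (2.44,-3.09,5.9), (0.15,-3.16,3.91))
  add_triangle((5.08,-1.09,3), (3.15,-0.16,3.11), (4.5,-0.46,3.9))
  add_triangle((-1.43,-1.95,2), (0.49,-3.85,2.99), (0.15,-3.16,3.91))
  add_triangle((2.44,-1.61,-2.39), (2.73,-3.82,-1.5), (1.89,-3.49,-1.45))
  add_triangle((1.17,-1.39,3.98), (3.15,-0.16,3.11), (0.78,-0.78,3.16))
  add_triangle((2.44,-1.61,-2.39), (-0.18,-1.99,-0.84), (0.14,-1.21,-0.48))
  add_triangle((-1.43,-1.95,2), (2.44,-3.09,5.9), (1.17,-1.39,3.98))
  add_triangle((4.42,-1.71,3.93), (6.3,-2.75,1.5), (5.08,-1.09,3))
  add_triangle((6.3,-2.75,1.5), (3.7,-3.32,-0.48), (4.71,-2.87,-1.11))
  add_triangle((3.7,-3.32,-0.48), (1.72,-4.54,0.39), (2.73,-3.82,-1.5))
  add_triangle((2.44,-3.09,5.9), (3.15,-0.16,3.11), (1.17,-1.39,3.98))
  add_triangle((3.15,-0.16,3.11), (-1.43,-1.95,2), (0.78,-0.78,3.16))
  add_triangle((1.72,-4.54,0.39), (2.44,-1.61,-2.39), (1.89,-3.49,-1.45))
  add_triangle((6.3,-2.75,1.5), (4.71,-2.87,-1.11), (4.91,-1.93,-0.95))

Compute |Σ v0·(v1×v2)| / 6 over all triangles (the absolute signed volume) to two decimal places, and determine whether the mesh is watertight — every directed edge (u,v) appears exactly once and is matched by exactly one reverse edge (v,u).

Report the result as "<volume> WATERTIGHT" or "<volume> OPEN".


Per-triangle v0·(v1×v2)/6:
  t1: +3.0209
  t2: +1.8178
  t3: -0.7109
  t4: -0.8342
  t5: +4.8271
  t6: +7.3435
  t7: +0.3706
  t8: +1.3661
  t9: +6.6837
  t10: +0.1138
  t11: +2.4069
  t12: -1.7889
  t13: -2.3412
  t14: +5.3798
  t15: -1.8777
  t16: +0.9130
  t17: +0.5568
  t18: +1.1666
  t19: +2.6323
  t20: +1.4929
  t21: +2.1616
  t22: -2.0891
  t23: -0.2464
  t24: +0.8079
  t25: +1.7529
  t26: -0.8642
  t27: +1.5559
  t28: +4.3831
  t29: -0.0096
  t30: +21.2042
  t31: +0.9077
  t32: -0.6758
  t33: +3.3982
  t34: +1.0173
  t35: -0.0996
  t36: +2.4784
  t37: +0.0078
  t38: +1.4892
  t39: +0.7415
  t40: +0.5714
  t41: -0.1679
  t42: +1.9637
  t43: +2.9942
  t44: +2.8314
  t45: +2.6356
  t46: +1.9602
  t47: -1.2116
  t48: -1.3368
  t49: +2.3109
Σ = +83.0110 → |volume| = 83.01

Directed edges: 147 total; 3 unmatched, e.g. (6.3,-2.75,1.5)→(4.09,-2.04,2.03) → open.

83.01 OPEN
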